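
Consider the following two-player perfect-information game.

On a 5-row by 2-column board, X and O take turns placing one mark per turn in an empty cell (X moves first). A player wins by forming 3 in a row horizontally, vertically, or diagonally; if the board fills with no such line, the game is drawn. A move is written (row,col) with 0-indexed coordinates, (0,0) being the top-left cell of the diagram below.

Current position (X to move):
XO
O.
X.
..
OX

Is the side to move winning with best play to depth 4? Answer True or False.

[XO/O./X./../OX] X move#1: (1,1):+0/XO/OX/X./../OX*, (2,1):+0/XO/O./XX/../OX, (3,0):+0/XO/O./X./X./OX, (3,1):+0/XO/O./X./.X/OX
[XO/OX/X./../OX] O move#2: (2,1):+0/XO/OX/XO/../OX*, (3,0):+0/XO/OX/X./O./OX, (3,1):+0/XO/OX/X./.O/OX
[XO/OX/XO/../OX] X move#3: (3,0):+0/XO/OX/XO/X./OX*, (3,1):+0/XO/OX/XO/.X/OX
[XO/OX/XO/X./OX] O move#4: (3,1):+0/XO/OX/XO/XO/OX*
[XO/OX/XO/XO/OX] end (terminal +0, X#5); searched XO/O./X./../OX to 4

X winning at [XO/O./X./../OX]: False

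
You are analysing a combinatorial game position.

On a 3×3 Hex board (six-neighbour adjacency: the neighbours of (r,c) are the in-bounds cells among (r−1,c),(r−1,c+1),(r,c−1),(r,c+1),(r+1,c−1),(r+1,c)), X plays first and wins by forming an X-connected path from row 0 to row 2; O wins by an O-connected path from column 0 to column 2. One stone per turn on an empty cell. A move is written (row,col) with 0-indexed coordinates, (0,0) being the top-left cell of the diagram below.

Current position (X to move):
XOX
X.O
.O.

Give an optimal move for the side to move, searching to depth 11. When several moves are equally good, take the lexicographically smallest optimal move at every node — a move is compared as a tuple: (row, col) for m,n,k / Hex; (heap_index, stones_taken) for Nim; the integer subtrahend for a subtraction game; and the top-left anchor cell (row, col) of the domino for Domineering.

p1 X@[XOX/X.O/.O.]: (1,1)[XOX/XXO/.O.]-1 (2,0)[XOX/X.O/XO.]+1* (2,2)[XOX/X.O/.OX]-1
p2 O@[XOX/X.O/XO.] terminal -1; root [XOX/X.O/.O.] d11

X's best at [XOX/X.O/.O.]: (2,0)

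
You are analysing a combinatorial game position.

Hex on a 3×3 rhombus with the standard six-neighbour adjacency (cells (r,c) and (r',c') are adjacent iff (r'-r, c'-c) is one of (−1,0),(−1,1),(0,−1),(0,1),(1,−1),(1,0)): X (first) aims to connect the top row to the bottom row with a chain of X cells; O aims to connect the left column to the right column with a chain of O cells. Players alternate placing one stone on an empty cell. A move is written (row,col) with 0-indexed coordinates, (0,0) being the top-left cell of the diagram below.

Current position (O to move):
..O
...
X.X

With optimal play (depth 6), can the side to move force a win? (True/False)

O winning at [..O/.../X.X]: True

[..O/.../X.X] O move#1: (0,0):-1/O.O/.../X.X, (0,1):+1/.OO/.../X.X*, (1,0):+1/..O/O../X.X, (1,1):-1/..O/.O./X.X, (1,2):-1/..O/..O/X.X, (2,1):-1/..O/.../XOX
[.OO/.../X.X] X move#2: (0,0):-1/XOO/.../X.X*, (1,0):-1/.OO/X../X.X, (1,1):-1/.OO/.X./X.X, (1,2):-1/.OO/..X/X.X, (2,1):-1/.OO/.../XXX
[XOO/.../X.X] O move#3: (1,0):+1/XOO/O../X.X*, (1,1):-1/XOO/.O./X.X, (1,2):-1/XOO/..O/X.X, (2,1):-1/XOO/.../XOX
[XOO/O../X.X] end (terminal -1, X#4); searched ..O/.../X.X to 6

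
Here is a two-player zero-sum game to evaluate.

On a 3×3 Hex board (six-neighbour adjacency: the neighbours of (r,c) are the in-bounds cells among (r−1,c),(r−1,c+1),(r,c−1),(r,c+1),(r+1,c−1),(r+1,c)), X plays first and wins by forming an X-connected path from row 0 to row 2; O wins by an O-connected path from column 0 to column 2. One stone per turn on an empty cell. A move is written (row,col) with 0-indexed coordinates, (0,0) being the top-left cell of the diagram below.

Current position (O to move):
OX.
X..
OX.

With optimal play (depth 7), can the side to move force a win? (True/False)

O winning at [OX./X../OX.]: True

p1 O@[OX./X../OX.]: (0,2)[OXO/X../OX.]-1 (1,1)[OX./XO./OX.]+1* (1,2)[OX./X.O/OX.]-1 (2,2)[OX./X../OXO]-1
p2 X@[OX./XO./OX.]: (0,2)[OXX/XO./OX.]-1* (1,2)[OX./XOX/OX.]-1 (2,2)[OX./XO./OXX]-1
p3 O@[OXX/XO./OX.]: (1,2)[OXX/XOO/OX.]+1* (2,2)[OXX/XO./OXO]-1
p4 X@[OXX/XOO/OX.] terminal -1; root [OX./X../OX.] d7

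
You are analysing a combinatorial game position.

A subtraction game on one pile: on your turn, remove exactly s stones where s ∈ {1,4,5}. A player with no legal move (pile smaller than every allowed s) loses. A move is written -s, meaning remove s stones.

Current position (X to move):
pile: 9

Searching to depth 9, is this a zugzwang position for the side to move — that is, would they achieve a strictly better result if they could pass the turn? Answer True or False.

[9] X move#1: -1:+1/8*, -4:-1/5, -5:-1/4
[8] O move#2: -1:-1/7*, -4:-1/4, -5:-1/3
[7] X move#3: -1:-1/6, -4:-1/3, -5:+1/2*
[2] O move#4: -1:-1/1*
[1] X move#5: -1:+1/0*
[0] end (terminal -1, O#6); searched 9 to 9
if X skipped the turn, O would face:
~ [9] O move#1: -1:+1/8*, -4:-1/5, -5:-1/4
~ [8] X move#2: -1:-1/7*, -4:-1/4, -5:-1/3
~ [7] O move#3: -1:-1/6, -4:-1/3, -5:+1/2*
~ [2] X move#4: -1:-1/1*
~ [1] O move#5: -1:+1/0*
~ [0] end (terminal -1, X#6); searched 9 to 9
compare (X): move=+1 vs pass=-1

zugzwang(9, X) = False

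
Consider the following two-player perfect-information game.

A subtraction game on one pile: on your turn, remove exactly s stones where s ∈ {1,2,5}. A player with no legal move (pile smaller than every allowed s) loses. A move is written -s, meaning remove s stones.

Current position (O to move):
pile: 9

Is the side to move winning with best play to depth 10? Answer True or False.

[9] O move#1: -1:-1/8*, -2:-1/7, -5:-1/4
[8] X move#2: -1:-1/7, -2:+1/6*, -5:+1/3
[6] O move#3: -1:-1/5*, -2:-1/4, -5:-1/1
[5] X move#4: -1:-1/4, -2:+1/3*, -5:+1/0
[3] O move#5: -1:-1/2*, -2:-1/1
[2] X move#6: -1:-1/1, -2:+1/0*
[0] end (terminal -1, O#7); searched 9 to 10

O winning at [9]: False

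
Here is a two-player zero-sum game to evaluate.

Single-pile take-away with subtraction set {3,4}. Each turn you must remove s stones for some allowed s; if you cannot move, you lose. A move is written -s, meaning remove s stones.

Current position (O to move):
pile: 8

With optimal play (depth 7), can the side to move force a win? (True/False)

O winning at [8]: False

[8] O move#1: -3:-1/5*, -4:-1/4
[5] X move#2: -3:+1/2*, -4:+1/1
[2] end (terminal -1, O#3); searched 8 to 7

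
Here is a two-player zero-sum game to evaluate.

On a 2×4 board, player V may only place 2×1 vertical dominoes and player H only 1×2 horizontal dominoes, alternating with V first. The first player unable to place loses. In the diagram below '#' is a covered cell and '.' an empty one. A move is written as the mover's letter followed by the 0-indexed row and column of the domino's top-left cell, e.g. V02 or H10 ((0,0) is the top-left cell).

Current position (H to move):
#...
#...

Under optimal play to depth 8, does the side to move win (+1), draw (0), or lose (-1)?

value(#.../#..., H) = +1

[#.../#...] H move#1: H01:+1/###./#...*, H02:+1/#.##/#..., H11:+1/#.../###., H12:+1/#.../#.##
[###./#...] V move#2: V03:-1/####/#..#*
[####/#..#] H move#3: H11:+1/####/####*
[####/####] end (terminal -1, V#4); searched #.../#... to 8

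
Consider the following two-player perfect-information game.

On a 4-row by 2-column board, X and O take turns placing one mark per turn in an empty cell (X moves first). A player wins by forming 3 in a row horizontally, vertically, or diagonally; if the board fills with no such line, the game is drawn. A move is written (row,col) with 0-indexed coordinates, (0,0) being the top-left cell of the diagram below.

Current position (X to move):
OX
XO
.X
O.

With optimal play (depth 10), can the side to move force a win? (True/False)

[OX/XO/.X/O.] X move#1: (2,0):+0/OX/XO/XX/O.*, (3,1):+0/OX/XO/.X/OX
[OX/XO/XX/O.] O move#2: (3,1):+0/OX/XO/XX/OO*
[OX/XO/XX/OO] end (terminal +0, X#3); searched OX/XO/.X/O. to 10

X winning at [OX/XO/.X/O.]: False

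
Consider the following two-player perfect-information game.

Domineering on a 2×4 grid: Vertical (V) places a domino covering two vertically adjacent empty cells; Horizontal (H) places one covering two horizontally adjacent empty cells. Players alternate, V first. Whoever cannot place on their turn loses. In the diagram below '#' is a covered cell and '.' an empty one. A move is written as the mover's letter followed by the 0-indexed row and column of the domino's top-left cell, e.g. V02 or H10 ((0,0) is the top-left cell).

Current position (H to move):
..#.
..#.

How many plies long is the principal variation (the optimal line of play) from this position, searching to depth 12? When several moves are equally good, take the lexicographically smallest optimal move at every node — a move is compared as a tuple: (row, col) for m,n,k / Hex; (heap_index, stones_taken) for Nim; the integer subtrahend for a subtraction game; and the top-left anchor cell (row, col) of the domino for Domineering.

PV length from [..#./..#.]: 3 plies

p1 H@[..#./..#.]: H00[###./..#.]+1* H10[..#./###.]+1
p2 V@[###./..#.]: V03[####/..##]-1*
p3 H@[####/..##]: H10[####/####]+1*
p4 V@[####/####] terminal -1; root [..#./..#.] d12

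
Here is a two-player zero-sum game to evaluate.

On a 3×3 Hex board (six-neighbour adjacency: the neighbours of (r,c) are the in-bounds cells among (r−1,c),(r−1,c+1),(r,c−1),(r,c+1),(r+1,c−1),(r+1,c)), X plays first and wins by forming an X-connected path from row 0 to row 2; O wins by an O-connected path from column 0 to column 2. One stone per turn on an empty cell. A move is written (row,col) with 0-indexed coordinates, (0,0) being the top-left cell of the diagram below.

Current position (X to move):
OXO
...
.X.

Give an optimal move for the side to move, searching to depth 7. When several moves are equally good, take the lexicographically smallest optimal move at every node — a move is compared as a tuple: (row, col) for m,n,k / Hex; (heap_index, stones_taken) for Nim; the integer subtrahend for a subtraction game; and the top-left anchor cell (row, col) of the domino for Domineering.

[OXO/.../.X.] X move#1: (1,0):+1/OXO/X../.X.*, (1,1):+1/OXO/.X./.X., (1,2):-1/OXO/..X/.X., (2,0):+1/OXO/.../XX., (2,2):-1/OXO/.../.XX
[OXO/X../.X.] O move#2: (1,1):-1/OXO/XO./.X.*, (1,2):-1/OXO/X.O/.X., (2,0):-1/OXO/X../OX., (2,2):-1/OXO/X../.XO
[OXO/XO./.X.] X move#3: (1,2):-1/OXO/XOX/.X., (2,0):+1/OXO/XO./XX.*, (2,2):-1/OXO/XO./.XX
[OXO/XO./XX.] end (terminal -1, O#4); searched OXO/.../.X. to 7

X's best at [OXO/.../.X.]: (1,0)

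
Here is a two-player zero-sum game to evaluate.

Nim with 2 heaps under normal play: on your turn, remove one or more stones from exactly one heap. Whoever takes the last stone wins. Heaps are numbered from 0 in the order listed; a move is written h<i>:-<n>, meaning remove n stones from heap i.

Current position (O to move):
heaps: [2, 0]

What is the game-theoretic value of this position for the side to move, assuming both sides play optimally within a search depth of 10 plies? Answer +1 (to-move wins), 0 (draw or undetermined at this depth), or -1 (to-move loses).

[(2,0)] O move#1: h0:-1:-1/(1,0), h0:-2:+1/(0,0)*
[(0,0)] end (terminal -1, X#2); searched (2,0) to 10

value((2,0), O) = +1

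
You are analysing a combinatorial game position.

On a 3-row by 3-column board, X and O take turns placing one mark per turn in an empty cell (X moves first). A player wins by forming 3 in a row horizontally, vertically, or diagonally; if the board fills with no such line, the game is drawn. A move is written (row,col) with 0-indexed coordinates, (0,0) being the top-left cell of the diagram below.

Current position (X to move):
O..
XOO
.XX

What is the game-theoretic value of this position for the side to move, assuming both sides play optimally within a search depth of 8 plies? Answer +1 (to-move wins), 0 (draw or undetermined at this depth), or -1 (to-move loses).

value(O../XOO/.XX, X) = +1

p1 X@[O../XOO/.XX]: (0,1)[OX./XOO/.XX]+0 (0,2)[O.X/XOO/.XX]+0 (2,0)[O../XOO/XXX]+1*
p2 O@[O../XOO/XXX] terminal -1; root [O../XOO/.XX] d8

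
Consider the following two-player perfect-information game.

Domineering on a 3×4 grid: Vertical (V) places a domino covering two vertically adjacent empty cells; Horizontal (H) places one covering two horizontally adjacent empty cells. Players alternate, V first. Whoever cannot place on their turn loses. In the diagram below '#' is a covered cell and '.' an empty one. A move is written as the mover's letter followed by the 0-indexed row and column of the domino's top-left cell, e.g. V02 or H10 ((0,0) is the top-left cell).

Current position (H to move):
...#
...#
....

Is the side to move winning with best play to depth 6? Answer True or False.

p1 H@[...#/...#/....]: H00[##.#/...#/....]-1 H01[.###/...#/....]-1 H10[...#/##.#/....]+1* H11[...#/.###/....]+1 H20[...#/...#/##..]-1 H21[...#/...#/.##.]-1 H22[...#/...#/..##]-1
p2 V@[...#/##.#/....]: V02[..##/####/....]-1* V12[...#/####/..#.]-1
p3 H@[..##/####/....]: H00[####/####/....]+1* H20[..##/####/##..]+1 H21[..##/####/.##.]+1 H22[..##/####/..##]+1
p4 V@[####/####/....] terminal -1; root [...#/...#/....] d6

H winning at [...#/...#/....]: True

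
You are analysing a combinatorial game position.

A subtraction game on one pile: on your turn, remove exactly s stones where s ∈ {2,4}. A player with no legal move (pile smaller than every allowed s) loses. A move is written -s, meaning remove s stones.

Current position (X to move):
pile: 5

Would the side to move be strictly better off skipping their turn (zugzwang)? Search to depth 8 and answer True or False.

p1 X@[5]: -2[3]-1 -4[1]+1*
p2 O@[1] terminal -1; root [5] d8
suppose X passes — search the same position with O to move:
pass> p1 O@[5]: -2[3]-1 -4[1]+1*
pass> p2 X@[1] terminal -1; root [5] d8
for X: play +1, pass -1

zugzwang(5, X) = False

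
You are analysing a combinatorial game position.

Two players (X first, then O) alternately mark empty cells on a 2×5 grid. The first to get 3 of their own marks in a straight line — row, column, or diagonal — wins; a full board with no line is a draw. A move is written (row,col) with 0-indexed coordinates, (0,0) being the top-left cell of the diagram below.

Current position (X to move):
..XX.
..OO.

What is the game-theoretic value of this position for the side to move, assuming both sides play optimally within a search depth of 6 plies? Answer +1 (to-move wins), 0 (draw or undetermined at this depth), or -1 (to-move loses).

value(..XX./..OO., X) = +1

ply 1, X at ..XX./..OO. | (0,0)=-1→X.XX./..OO.; (0,1)=+1→.XXX./..OO.*; (0,4)=+1→..XXX/..OO.; (1,0)=-1→..XX./X.OO.; (1,1)=-1→..XX./.XOO.; (1,4)=-1→..XX./..OOX
ply 2: .XXX./..OO. is terminal -1 (O); from ..XX./..OO. depth 6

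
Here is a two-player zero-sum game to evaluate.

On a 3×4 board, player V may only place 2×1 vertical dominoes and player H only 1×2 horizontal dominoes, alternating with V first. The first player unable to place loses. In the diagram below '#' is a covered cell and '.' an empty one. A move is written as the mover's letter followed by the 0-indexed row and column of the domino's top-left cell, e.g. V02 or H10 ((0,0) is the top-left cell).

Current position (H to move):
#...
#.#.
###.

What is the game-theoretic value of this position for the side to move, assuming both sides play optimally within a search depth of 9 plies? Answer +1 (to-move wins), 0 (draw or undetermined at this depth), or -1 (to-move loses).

value(#.../#.#./###., H) = -1

ply 1, H at #.../#.#./###. | H01=-1→###./#.#./###.*; H02=-1→#.##/#.#./###.
ply 2, V at ###./#.#./###. | V03=+1→####/#.##/###.*; V13=+1→###./#.##/####
ply 3: ####/#.##/###. is terminal -1 (H); from #.../#.#./###. depth 9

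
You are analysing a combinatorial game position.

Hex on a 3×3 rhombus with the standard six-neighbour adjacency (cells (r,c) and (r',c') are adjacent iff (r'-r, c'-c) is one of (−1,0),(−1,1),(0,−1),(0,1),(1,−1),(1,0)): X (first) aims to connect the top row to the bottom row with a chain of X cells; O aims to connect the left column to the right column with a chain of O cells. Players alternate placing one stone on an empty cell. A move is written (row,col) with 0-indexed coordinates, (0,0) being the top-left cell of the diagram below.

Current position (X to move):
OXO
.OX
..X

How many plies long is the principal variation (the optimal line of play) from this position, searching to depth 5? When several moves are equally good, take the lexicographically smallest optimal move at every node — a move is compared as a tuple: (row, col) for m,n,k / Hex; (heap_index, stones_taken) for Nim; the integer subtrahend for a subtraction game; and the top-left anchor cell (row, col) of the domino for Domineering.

PV length from [OXO/.OX/..X]: 2 plies

p1 X@[OXO/.OX/..X]: (1,0)[OXO/XOX/..X]-1* (2,0)[OXO/.OX/X.X]-1 (2,1)[OXO/.OX/.XX]-1
p2 O@[OXO/XOX/..X]: (2,0)[OXO/XOX/O.X]+1* (2,1)[OXO/XOX/.OX]-1
p3 X@[OXO/XOX/O.X] terminal -1; root [OXO/.OX/..X] d5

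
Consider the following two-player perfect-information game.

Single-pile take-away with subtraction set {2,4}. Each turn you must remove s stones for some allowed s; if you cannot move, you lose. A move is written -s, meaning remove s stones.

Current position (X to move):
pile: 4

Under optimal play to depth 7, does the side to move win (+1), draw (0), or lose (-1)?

value(4, X) = +1

[4] X move#1: -2:-1/2, -4:+1/0*
[0] end (terminal -1, O#2); searched 4 to 7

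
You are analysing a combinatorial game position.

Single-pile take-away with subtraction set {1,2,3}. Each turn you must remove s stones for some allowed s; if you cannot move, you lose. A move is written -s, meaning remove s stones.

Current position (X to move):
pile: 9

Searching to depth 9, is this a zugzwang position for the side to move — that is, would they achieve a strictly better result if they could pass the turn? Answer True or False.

p1 X@[9]: -1[8]+1* -2[7]-1 -3[6]-1
p2 O@[8]: -1[7]-1* -2[6]-1 -3[5]-1
p3 X@[7]: -1[6]-1 -2[5]-1 -3[4]+1*
p4 O@[4]: -1[3]-1* -2[2]-1 -3[1]-1
p5 X@[3]: -1[2]-1 -2[1]-1 -3[0]+1*
p6 O@[0] terminal -1; root [9] d9
if X skipped the turn, O would face:
~ p1 O@[9]: -1[8]+1* -2[7]-1 -3[6]-1
~ p2 X@[8]: -1[7]-1* -2[6]-1 -3[5]-1
~ p3 O@[7]: -1[6]-1 -2[5]-1 -3[4]+1*
~ p4 X@[4]: -1[3]-1* -2[2]-1 -3[1]-1
~ p5 O@[3]: -1[2]-1 -2[1]-1 -3[0]+1*
~ p6 X@[0] terminal -1; root [9] d9
compare (X): move=+1 vs pass=-1

zugzwang(9, X) = False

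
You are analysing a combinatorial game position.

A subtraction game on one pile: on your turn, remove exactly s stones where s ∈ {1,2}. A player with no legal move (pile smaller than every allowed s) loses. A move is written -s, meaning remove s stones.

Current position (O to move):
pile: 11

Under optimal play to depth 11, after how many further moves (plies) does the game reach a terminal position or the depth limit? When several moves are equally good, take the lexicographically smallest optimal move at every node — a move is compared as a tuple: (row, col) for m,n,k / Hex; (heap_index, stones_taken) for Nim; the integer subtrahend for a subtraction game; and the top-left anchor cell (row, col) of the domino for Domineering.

PV length from [11]: 7 plies

[11] O move#1: -1:-1/10, -2:+1/9*
[9] X move#2: -1:-1/8*, -2:-1/7
[8] O move#3: -1:-1/7, -2:+1/6*
[6] X move#4: -1:-1/5*, -2:-1/4
[5] O move#5: -1:-1/4, -2:+1/3*
[3] X move#6: -1:-1/2*, -2:-1/1
[2] O move#7: -1:-1/1, -2:+1/0*
[0] end (terminal -1, X#8); searched 11 to 11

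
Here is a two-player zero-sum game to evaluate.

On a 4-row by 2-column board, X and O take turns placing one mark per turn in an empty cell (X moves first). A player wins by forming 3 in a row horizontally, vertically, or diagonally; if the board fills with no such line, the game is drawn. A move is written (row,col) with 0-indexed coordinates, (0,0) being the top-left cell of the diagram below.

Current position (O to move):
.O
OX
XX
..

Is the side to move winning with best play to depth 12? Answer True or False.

ply 1, O at .O/OX/XX/.. | (0,0)=-1→OO/OX/XX/..; (3,0)=-1→.O/OX/XX/O.; (3,1)=+0→.O/OX/XX/.O*
ply 2, X at .O/OX/XX/.O | (0,0)=+0→XO/OX/XX/.O*; (3,0)=+0→.O/OX/XX/XO
ply 3, O at XO/OX/XX/.O | (3,0)=+0→XO/OX/XX/OO*
ply 4: XO/OX/XX/OO is terminal +0 (X); from .O/OX/XX/.. depth 12

O winning at [.O/OX/XX/..]: False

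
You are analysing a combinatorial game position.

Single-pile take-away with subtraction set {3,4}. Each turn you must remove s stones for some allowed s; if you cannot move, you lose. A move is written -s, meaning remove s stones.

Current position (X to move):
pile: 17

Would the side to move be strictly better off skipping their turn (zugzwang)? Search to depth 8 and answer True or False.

zugzwang(17, X) = False

ply 1, X at 17 | -3=+1→14*; -4=-1→13
ply 2, O at 14 | -3=-1→11*; -4=-1→10
ply 3, X at 11 | -3=+1→8*; -4=+1→7
ply 4, O at 8 | -3=-1→5*; -4=-1→4
ply 5, X at 5 | -3=+1→2*; -4=+1→1
ply 6: 2 is terminal -1 (O); from 17 depth 8
pass branch (O moves first from the same position):
  | ply 1, O at 17 | -3=+1→14*; -4=-1→13
  | ply 2, X at 14 | -3=-1→11*; -4=-1→10
  | ply 3, O at 11 | -3=+1→8*; -4=+1→7
  | ply 4, X at 8 | -3=-1→5*; -4=-1→4
  | ply 5, O at 5 | -3=+1→2*; -4=+1→1
  | ply 6: 2 is terminal -1 (X); from 17 depth 8
X moving scores +1; X passing scores -1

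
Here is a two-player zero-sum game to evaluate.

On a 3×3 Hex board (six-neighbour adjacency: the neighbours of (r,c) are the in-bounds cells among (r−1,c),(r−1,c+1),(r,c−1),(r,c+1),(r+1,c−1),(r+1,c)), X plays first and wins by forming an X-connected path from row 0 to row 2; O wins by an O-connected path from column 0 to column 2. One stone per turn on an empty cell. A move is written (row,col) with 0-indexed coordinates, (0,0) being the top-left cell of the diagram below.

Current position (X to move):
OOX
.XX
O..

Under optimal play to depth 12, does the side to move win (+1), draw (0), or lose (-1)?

value(OOX/.XX/O.., X) = +1

p1 X@[OOX/.XX/O..]: (1,0)[OOX/XXX/O..]+1* (2,1)[OOX/.XX/OX.]+1 (2,2)[OOX/.XX/O.X]+1
p2 O@[OOX/XXX/O..]: (2,1)[OOX/XXX/OO.]-1* (2,2)[OOX/XXX/O.O]-1
p3 X@[OOX/XXX/OO.]: (2,2)[OOX/XXX/OOX]+1*
p4 O@[OOX/XXX/OOX] terminal -1; root [OOX/.XX/O..] d12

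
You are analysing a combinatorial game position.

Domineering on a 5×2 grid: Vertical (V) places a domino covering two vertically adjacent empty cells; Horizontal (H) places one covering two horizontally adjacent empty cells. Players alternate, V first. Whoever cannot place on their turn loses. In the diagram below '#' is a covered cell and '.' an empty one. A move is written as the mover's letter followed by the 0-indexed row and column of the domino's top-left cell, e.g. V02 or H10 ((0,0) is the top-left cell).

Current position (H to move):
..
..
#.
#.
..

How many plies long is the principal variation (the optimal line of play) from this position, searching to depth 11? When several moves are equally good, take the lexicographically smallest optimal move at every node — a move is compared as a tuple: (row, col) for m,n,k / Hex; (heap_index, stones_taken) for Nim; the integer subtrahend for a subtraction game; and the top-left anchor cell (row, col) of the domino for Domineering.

PV length from [../../#./#./..]: 3 plies

ply 1, H at ../../#./#./.. | H00=+1→##/../#./#./..*; H10=+1→../##/#./#./..; H40=-1→../../#./#./##
ply 2, V at ##/../#./#./.. | V11=-1→##/.#/##/#./..*; V21=-1→##/../##/##/..; V31=-1→##/../#./##/.#
ply 3, H at ##/.#/##/#./.. | H40=+1→##/.#/##/#./##*
ply 4: ##/.#/##/#./## is terminal -1 (V); from ../../#./#./.. depth 11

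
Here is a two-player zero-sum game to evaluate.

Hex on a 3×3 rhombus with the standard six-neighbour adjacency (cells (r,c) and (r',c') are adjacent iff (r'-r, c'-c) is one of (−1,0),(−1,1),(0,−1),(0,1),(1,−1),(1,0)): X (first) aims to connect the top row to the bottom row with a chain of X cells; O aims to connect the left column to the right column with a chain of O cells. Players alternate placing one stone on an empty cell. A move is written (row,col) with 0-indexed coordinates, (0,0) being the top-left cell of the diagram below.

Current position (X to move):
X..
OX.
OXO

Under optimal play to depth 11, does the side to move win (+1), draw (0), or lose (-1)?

p1 X@[X../OX./OXO]: (0,1)[XX./OX./OXO]+1* (0,2)[X.X/OX./OXO]+1 (1,2)[X../OXX/OXO]+1
p2 O@[XX./OX./OXO] terminal -1; root [X../OX./OXO] d11

value(X../OX./OXO, X) = +1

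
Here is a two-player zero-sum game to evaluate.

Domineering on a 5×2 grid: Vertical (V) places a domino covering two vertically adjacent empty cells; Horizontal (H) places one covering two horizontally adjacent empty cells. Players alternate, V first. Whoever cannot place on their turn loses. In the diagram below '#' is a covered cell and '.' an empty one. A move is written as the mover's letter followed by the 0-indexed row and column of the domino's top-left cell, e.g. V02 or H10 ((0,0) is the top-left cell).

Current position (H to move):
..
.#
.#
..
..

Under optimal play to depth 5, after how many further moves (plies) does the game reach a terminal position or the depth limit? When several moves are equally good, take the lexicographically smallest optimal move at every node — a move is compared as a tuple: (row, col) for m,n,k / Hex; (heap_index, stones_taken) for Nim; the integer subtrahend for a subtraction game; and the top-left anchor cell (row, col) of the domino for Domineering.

ply 1, H at ../.#/.#/../.. | H00=-1→##/.#/.#/../..; H30=+1→../.#/.#/##/..*; H40=+1→../.#/.#/../##
ply 2, V at ../.#/.#/##/.. | V00=-1→#./##/.#/##/..*; V10=-1→../##/##/##/..
ply 3, H at #./##/.#/##/.. | H40=+1→#./##/.#/##/##*
ply 4: #./##/.#/##/## is terminal -1 (V); from ../.#/.#/../.. depth 5

PV length from [../.#/.#/../..]: 3 plies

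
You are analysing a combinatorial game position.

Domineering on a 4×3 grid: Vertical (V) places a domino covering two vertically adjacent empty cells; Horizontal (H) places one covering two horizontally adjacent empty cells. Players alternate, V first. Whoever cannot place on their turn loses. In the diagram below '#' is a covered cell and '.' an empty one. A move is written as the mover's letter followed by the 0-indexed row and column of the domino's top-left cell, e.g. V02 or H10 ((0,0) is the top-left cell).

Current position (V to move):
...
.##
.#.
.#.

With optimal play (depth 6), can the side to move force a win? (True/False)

ply 1, V at .../.##/.#./.#. | V00=+1→#../###/.#./.#.*; V10=+1→.../###/##./.#.; V20=+1→.../.##/##./##.; V22=+1→.../.##/.##/.##
ply 2, H at #../###/.#./.#. | H01=-1→###/###/.#./.#.*
ply 3, V at ###/###/.#./.#. | V20=+1→###/###/##./##.*; V22=+1→###/###/.##/.##
ply 4: ###/###/##./##. is terminal -1 (H); from .../.##/.#./.#. depth 6

V winning at [.../.##/.#./.#.]: True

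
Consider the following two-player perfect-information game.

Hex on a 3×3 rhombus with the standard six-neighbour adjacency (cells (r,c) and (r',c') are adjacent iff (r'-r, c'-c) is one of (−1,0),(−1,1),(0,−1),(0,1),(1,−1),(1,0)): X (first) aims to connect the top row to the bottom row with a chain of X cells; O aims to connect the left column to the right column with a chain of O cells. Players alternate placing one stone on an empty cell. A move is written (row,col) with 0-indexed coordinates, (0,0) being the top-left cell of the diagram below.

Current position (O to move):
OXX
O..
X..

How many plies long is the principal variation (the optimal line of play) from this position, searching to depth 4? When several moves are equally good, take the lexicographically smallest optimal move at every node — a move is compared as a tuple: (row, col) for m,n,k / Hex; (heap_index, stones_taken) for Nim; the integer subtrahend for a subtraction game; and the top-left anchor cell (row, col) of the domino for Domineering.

p1 O@[OXX/O../X..]: (1,1)[OXX/OO./X..]-1* (1,2)[OXX/O.O/X..]-1 (2,1)[OXX/O../XO.]-1 (2,2)[OXX/O../X.O]-1
p2 X@[OXX/OO./X..]: (1,2)[OXX/OOX/X..]+1* (2,1)[OXX/OO./XX.]-1 (2,2)[OXX/OO./X.X]-1
p3 O@[OXX/OOX/X..]: (2,1)[OXX/OOX/XO.]-1* (2,2)[OXX/OOX/X.O]-1
p4 X@[OXX/OOX/XO.]: (2,2)[OXX/OOX/XOX]+1*
p5 O@[OXX/OOX/XOX] terminal -1; root [OXX/O../X..] d4

PV length from [OXX/O../X..]: 4 plies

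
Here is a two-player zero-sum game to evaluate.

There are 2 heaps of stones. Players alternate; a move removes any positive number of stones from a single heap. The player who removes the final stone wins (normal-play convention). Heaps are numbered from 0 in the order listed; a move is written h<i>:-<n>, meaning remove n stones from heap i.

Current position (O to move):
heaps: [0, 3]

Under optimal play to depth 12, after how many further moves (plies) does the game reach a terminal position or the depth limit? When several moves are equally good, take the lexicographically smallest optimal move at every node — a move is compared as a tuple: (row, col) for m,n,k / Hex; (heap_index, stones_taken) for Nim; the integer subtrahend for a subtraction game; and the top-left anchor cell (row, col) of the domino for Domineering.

[(0,3)] O move#1: h1:-1:-1/(0,2), h1:-2:-1/(0,1), h1:-3:+1/(0,0)*
[(0,0)] end (terminal -1, X#2); searched (0,3) to 12

PV length from [(0,3)]: 1 ply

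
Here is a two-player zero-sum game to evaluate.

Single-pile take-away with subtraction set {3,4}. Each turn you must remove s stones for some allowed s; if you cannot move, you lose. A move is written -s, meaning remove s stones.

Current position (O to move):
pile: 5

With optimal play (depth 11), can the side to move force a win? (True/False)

p1 O@[5]: -3[2]+1* -4[1]+1
p2 X@[2] terminal -1; root [5] d11

O winning at [5]: True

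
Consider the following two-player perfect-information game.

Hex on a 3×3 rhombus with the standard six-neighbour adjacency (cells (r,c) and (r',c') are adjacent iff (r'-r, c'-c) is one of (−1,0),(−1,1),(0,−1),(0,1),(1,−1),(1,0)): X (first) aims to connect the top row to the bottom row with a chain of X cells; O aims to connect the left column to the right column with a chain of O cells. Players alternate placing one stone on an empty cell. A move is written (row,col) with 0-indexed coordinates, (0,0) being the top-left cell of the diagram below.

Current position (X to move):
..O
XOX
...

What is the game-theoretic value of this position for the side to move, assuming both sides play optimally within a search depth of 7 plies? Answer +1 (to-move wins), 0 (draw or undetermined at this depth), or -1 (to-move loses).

p1 X@[..O/XOX/...]: (0,0)[X.O/XOX/...]-1 (0,1)[.XO/XOX/...]-1 (2,0)[..O/XOX/X..]+1* (2,1)[..O/XOX/.X.]-1 (2,2)[..O/XOX/..X]-1
p2 O@[..O/XOX/X..]: (0,0)[O.O/XOX/X..]-1* (0,1)[.OO/XOX/X..]-1 (2,1)[..O/XOX/XO.]-1 (2,2)[..O/XOX/X.O]-1
p3 X@[O.O/XOX/X..]: (0,1)[OXO/XOX/X..]+1* (2,1)[O.O/XOX/XX.]-1 (2,2)[O.O/XOX/X.X]-1
p4 O@[OXO/XOX/X..] terminal -1; root [..O/XOX/...] d7

value(..O/XOX/..., X) = +1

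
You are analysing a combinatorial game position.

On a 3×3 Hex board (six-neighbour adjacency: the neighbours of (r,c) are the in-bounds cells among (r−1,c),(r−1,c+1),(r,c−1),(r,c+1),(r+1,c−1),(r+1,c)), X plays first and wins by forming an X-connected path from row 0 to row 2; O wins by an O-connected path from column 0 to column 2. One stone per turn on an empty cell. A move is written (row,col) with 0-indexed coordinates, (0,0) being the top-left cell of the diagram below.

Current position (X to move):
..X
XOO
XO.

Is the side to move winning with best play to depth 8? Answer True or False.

X winning at [..X/XOO/XO.]: True

ply 1, X at ..X/XOO/XO. | (0,0)=+1→X.X/XOO/XO.*; (0,1)=+1→.XX/XOO/XO.; (2,2)=+1→..X/XOO/XOX
ply 2: X.X/XOO/XO. is terminal -1 (O); from ..X/XOO/XO. depth 8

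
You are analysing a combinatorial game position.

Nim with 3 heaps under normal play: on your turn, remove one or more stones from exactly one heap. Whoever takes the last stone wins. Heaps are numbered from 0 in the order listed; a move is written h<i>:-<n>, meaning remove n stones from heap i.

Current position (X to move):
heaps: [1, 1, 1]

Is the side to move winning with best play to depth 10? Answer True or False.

X winning at [(1,1,1)]: True

p1 X@[(1,1,1)]: h0:-1[(0,1,1)]+1* h1:-1[(1,0,1)]+1 h2:-1[(1,1,0)]+1
p2 O@[(0,1,1)]: h1:-1[(0,0,1)]-1* h2:-1[(0,1,0)]-1
p3 X@[(0,0,1)]: h2:-1[(0,0,0)]+1*
p4 O@[(0,0,0)] terminal -1; root [(1,1,1)] d10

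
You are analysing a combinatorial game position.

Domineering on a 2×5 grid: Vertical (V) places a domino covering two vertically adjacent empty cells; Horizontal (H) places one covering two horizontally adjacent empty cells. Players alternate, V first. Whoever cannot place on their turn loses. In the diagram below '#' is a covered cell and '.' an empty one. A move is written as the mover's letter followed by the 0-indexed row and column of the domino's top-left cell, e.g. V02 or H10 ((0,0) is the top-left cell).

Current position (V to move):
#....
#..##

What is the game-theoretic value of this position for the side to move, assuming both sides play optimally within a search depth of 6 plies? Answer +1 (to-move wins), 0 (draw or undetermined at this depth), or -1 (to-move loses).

[#..../#..##] V move#1: V01:-1/##.../##.##, V02:+1/#.#../#.###*
[#.#../#.###] H move#2: H03:-1/#.###/#.###*
[#.###/#.###] V move#3: V01:+1/#####/#####*
[#####/#####] end (terminal -1, H#4); searched #..../#..## to 6

value(#..../#..##, V) = +1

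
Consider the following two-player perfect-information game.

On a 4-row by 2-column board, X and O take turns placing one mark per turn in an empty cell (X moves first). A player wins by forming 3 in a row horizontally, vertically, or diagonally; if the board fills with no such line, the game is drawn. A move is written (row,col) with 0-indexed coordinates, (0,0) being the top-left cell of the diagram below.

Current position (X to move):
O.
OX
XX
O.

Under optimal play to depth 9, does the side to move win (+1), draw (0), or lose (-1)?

p1 X@[O./OX/XX/O.]: (0,1)[OX/OX/XX/O.]+1* (3,1)[O./OX/XX/OX]+1
p2 O@[OX/OX/XX/O.] terminal -1; root [O./OX/XX/O.] d9

value(O./OX/XX/O., X) = +1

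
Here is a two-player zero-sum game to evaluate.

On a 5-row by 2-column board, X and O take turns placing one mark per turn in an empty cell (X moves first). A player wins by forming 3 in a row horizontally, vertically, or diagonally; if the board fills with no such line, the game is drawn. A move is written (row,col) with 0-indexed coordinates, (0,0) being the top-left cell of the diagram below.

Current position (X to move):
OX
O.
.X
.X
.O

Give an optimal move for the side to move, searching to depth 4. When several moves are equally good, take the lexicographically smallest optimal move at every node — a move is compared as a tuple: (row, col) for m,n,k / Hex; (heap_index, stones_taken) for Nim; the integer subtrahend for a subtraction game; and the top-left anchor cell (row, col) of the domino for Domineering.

p1 X@[OX/O./.X/.X/.O]: (1,1)[OX/OX/.X/.X/.O]+1* (2,0)[OX/O./XX/.X/.O]+0 (3,0)[OX/O./.X/XX/.O]-1 (4,0)[OX/O./.X/.X/XO]-1
p2 O@[OX/OX/.X/.X/.O] terminal -1; root [OX/O./.X/.X/.O] d4

X's best at [OX/O./.X/.X/.O]: (1,1)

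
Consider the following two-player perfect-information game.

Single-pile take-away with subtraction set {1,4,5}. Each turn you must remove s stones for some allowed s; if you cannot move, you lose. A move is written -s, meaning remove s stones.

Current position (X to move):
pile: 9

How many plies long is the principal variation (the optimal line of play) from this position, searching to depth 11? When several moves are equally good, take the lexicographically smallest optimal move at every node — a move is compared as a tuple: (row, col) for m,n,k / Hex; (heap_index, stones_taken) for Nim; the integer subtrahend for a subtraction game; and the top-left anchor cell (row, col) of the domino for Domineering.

ply 1, X at 9 | -1=+1→8*; -4=-1→5; -5=-1→4
ply 2, O at 8 | -1=-1→7*; -4=-1→4; -5=-1→3
ply 3, X at 7 | -1=-1→6; -4=-1→3; -5=+1→2*
ply 4, O at 2 | -1=-1→1*
ply 5, X at 1 | -1=+1→0*
ply 6: 0 is terminal -1 (O); from 9 depth 11

PV length from [9]: 5 plies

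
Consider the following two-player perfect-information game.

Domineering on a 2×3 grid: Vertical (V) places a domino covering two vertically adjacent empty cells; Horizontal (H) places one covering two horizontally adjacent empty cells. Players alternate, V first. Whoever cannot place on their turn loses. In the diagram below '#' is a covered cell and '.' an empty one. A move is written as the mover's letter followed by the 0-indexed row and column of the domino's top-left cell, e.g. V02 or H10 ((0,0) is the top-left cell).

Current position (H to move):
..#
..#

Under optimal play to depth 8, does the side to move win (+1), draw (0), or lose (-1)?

ply 1, H at ..#/..# | H00=+1→###/..#*; H10=+1→..#/###
ply 2: ###/..# is terminal -1 (V); from ..#/..# depth 8

value(..#/..#, H) = +1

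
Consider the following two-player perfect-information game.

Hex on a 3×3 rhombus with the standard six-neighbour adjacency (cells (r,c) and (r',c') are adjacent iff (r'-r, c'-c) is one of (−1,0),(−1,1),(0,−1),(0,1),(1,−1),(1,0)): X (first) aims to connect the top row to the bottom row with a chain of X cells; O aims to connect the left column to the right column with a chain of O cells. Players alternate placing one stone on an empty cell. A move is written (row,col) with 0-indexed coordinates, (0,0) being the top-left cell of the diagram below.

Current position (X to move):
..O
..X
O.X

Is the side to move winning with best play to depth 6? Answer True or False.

ply 1, X at ..O/..X/O.X | (0,0)=-1→X.O/..X/O.X*; (0,1)=-1→.XO/..X/O.X; (1,0)=-1→..O/X.X/O.X; (1,1)=-1→..O/.XX/O.X; (2,1)=-1→..O/..X/OXX
ply 2, O at X.O/..X/O.X | (0,1)=+1→XOO/..X/O.X*; (1,0)=+1→X.O/O.X/O.X; (1,1)=+1→X.O/.OX/O.X; (2,1)=-1→X.O/..X/OOX
ply 3, X at XOO/..X/O.X | (1,0)=-1→XOO/X.X/O.X*; (1,1)=-1→XOO/.XX/O.X; (2,1)=-1→XOO/..X/OXX
ply 4, O at XOO/X.X/O.X | (1,1)=+1→XOO/XOX/O.X*; (2,1)=-1→XOO/X.X/OOX
ply 5: XOO/XOX/O.X is terminal -1 (X); from ..O/..X/O.X depth 6

X winning at [..O/..X/O.X]: False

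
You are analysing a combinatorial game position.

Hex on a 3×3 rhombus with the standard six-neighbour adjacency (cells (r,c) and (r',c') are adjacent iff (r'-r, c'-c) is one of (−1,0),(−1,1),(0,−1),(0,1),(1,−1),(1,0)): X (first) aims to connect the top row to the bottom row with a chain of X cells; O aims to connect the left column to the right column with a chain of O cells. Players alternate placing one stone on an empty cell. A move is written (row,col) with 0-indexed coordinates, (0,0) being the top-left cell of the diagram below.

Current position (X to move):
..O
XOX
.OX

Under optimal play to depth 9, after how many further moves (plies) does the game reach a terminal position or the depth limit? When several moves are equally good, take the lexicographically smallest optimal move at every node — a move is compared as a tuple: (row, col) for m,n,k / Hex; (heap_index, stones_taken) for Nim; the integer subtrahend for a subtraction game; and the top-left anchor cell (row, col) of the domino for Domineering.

ply 1, X at ..O/XOX/.OX | (0,0)=-1→X.O/XOX/.OX; (0,1)=-1→.XO/XOX/.OX; (2,0)=+1→..O/XOX/XOX*
ply 2, O at ..O/XOX/XOX | (0,0)=-1→O.O/XOX/XOX*; (0,1)=-1→.OO/XOX/XOX
ply 3, X at O.O/XOX/XOX | (0,1)=+1→OXO/XOX/XOX*
ply 4: OXO/XOX/XOX is terminal -1 (O); from ..O/XOX/.OX depth 9

PV length from [..O/XOX/.OX]: 3 plies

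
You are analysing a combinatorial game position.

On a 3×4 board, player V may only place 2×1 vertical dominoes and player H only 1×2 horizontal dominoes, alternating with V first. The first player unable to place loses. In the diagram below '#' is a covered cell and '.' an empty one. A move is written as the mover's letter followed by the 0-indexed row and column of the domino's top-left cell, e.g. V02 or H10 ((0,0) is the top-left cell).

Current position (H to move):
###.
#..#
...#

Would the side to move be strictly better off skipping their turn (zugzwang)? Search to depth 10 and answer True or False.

p1 H@[###./#..#/...#]: H11[###./####/...#]+1* H20[###./#..#/##.#]-1 H21[###./#..#/.###]+1
p2 V@[###./####/...#] terminal -1; root [###./#..#/...#] d10
if H skipped the turn, V would face:
~ p1 V@[###./#..#/...#]: V11[###./##.#/.#.#]+1* V12[###./#.##/..##]-1
~ p2 H@[###./##.#/.#.#] terminal -1; root [###./#..#/...#] d10
compare (H): move=+1 vs pass=-1

zugzwang(###./#..#/...#, H) = False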